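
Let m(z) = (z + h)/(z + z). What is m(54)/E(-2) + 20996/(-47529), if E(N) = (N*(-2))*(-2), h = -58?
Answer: -498623/1140696 ≈ -0.43712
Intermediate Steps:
m(z) = (-58 + z)/(2*z) (m(z) = (z - 58)/(z + z) = (-58 + z)/((2*z)) = (-58 + z)*(1/(2*z)) = (-58 + z)/(2*z))
E(N) = 4*N (E(N) = -2*N*(-2) = 4*N)
m(54)/E(-2) + 20996/(-47529) = ((½)*(-58 + 54)/54)/((4*(-2))) + 20996/(-47529) = ((½)*(1/54)*(-4))/(-8) + 20996*(-1/47529) = -1/27*(-⅛) - 20996/47529 = 1/216 - 20996/47529 = -498623/1140696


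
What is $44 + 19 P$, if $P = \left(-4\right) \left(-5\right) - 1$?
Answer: $405$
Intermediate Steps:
$P = 19$ ($P = 20 - 1 = 19$)
$44 + 19 P = 44 + 19 \cdot 19 = 44 + 361 = 405$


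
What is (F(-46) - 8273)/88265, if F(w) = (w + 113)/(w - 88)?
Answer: -16547/176530 ≈ -0.093735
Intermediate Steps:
F(w) = (113 + w)/(-88 + w)
(F(-46) - 8273)/88265 = ((113 - 46)/(-88 - 46) - 8273)/88265 = (67/(-134) - 8273)*(1/88265) = (-1/134*67 - 8273)*(1/88265) = (-½ - 8273)*(1/88265) = -16547/2*1/88265 = -16547/176530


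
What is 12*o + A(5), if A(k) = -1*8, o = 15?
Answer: 172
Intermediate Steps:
A(k) = -8
12*o + A(5) = 12*15 - 8 = 180 - 8 = 172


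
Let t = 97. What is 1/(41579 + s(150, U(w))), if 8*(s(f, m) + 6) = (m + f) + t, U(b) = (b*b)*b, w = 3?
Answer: 4/166429 ≈ 2.4034e-5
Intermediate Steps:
U(b) = b³ (U(b) = b²*b = b³)
s(f, m) = 49/8 + f/8 + m/8 (s(f, m) = -6 + ((m + f) + 97)/8 = -6 + ((f + m) + 97)/8 = -6 + (97 + f + m)/8 = -6 + (97/8 + f/8 + m/8) = 49/8 + f/8 + m/8)
1/(41579 + s(150, U(w))) = 1/(41579 + (49/8 + (⅛)*150 + (⅛)*3³)) = 1/(41579 + (49/8 + 75/4 + (⅛)*27)) = 1/(41579 + (49/8 + 75/4 + 27/8)) = 1/(41579 + 113/4) = 1/(166429/4) = 4/166429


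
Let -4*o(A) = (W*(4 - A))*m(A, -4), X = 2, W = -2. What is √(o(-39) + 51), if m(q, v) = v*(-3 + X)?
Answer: √137 ≈ 11.705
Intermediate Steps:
m(q, v) = -v (m(q, v) = v*(-3 + 2) = v*(-1) = -v)
o(A) = 8 - 2*A (o(A) = -(-2*(4 - A))*(-1*(-4))/4 = -(-8 + 2*A)*4/4 = -(-32 + 8*A)/4 = 8 - 2*A)
√(o(-39) + 51) = √((8 - 2*(-39)) + 51) = √((8 + 78) + 51) = √(86 + 51) = √137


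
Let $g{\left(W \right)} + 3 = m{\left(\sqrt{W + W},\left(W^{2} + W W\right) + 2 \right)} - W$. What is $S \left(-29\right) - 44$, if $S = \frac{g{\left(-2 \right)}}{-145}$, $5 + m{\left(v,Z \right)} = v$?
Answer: $- \frac{226}{5} + \frac{2 i}{5} \approx -45.2 + 0.4 i$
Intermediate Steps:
$m{\left(v,Z \right)} = -5 + v$
$g{\left(W \right)} = -8 - W + \sqrt{2} \sqrt{W}$ ($g{\left(W \right)} = -3 - \left(5 + W - \sqrt{W + W}\right) = -3 - \left(5 + W - \sqrt{2} \sqrt{W}\right) = -8 - W + \sqrt{2} \sqrt{W}$)
$S = \frac{6}{145} - \frac{2 i}{145}$ ($S = \frac{-8 - -2 + \sqrt{2} \sqrt{-2}}{-145} = \left(-8 + 2 + \sqrt{2} i \sqrt{2}\right) \left(- \frac{1}{145}\right) = \left(-8 + 2 + 2 i\right) \left(- \frac{1}{145}\right) = \left(-6 + 2 i\right) \left(- \frac{1}{145}\right) = \frac{6}{145} - \frac{2 i}{145} \approx 0.041379 - 0.013793 i$)
$S \left(-29\right) - 44 = \left(\frac{6}{145} - \frac{2 i}{145}\right) \left(-29\right) - 44 = \left(- \frac{6}{5} + \frac{2 i}{5}\right) - 44 = - \frac{226}{5} + \frac{2 i}{5}$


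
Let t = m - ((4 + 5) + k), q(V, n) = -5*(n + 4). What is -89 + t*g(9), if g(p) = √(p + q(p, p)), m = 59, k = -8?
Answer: -89 + 116*I*√14 ≈ -89.0 + 434.03*I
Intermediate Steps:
q(V, n) = -20 - 5*n (q(V, n) = -5*(4 + n) = -20 - 5*n)
t = 58 (t = 59 - ((4 + 5) - 8) = 59 - (9 - 8) = 59 - 1*1 = 59 - 1 = 58)
g(p) = √(-20 - 4*p) (g(p) = √(p + (-20 - 5*p)) = √(-20 - 4*p))
-89 + t*g(9) = -89 + 58*(2*√(-5 - 1*9)) = -89 + 58*(2*√(-5 - 9)) = -89 + 58*(2*√(-14)) = -89 + 58*(2*(I*√14)) = -89 + 58*(2*I*√14) = -89 + 116*I*√14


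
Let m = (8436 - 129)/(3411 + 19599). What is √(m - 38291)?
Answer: I*√13328971430/590 ≈ 195.68*I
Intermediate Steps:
m = 213/590 (m = 8307/23010 = 8307*(1/23010) = 213/590 ≈ 0.36102)
√(m - 38291) = √(213/590 - 38291) = √(-22591477/590) = I*√13328971430/590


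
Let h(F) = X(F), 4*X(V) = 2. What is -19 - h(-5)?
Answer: -39/2 ≈ -19.500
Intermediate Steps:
X(V) = ½ (X(V) = (¼)*2 = ½)
h(F) = ½
-19 - h(-5) = -19 - 1*½ = -19 - ½ = -39/2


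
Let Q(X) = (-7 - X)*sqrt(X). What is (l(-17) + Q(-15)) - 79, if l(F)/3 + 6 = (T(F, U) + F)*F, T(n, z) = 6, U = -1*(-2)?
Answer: 464 + 8*I*sqrt(15) ≈ 464.0 + 30.984*I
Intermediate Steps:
U = 2
Q(X) = sqrt(X)*(-7 - X)
l(F) = -18 + 3*F*(6 + F) (l(F) = -18 + 3*((6 + F)*F) = -18 + 3*(F*(6 + F)) = -18 + 3*F*(6 + F))
(l(-17) + Q(-15)) - 79 = ((-18 + 3*(-17)**2 + 18*(-17)) + sqrt(-15)*(-7 - 1*(-15))) - 79 = ((-18 + 3*289 - 306) + (I*sqrt(15))*(-7 + 15)) - 79 = ((-18 + 867 - 306) + (I*sqrt(15))*8) - 79 = (543 + 8*I*sqrt(15)) - 79 = 464 + 8*I*sqrt(15)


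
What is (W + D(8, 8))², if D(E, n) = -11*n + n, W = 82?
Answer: 4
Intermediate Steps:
D(E, n) = -10*n
(W + D(8, 8))² = (82 - 10*8)² = (82 - 80)² = 2² = 4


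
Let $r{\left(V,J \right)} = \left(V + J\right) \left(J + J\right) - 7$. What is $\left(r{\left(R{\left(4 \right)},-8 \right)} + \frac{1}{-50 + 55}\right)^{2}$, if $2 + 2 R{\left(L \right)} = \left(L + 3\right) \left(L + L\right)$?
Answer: $\frac{2414916}{25} \approx 96597.0$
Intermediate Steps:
$R{\left(L \right)} = -1 + L \left(3 + L\right)$ ($R{\left(L \right)} = -1 + \frac{\left(L + 3\right) \left(L + L\right)}{2} = -1 + \frac{\left(3 + L\right) 2 L}{2} = -1 + \frac{2 L \left(3 + L\right)}{2} = -1 + L \left(3 + L\right)$)
$r{\left(V,J \right)} = -7 + 2 J \left(J + V\right)$ ($r{\left(V,J \right)} = \left(J + V\right) 2 J - 7 = 2 J \left(J + V\right) - 7 = -7 + 2 J \left(J + V\right)$)
$\left(r{\left(R{\left(4 \right)},-8 \right)} + \frac{1}{-50 + 55}\right)^{2} = \left(\left(-7 + 2 \left(-8\right)^{2} + 2 \left(-8\right) \left(-1 + 4^{2} + 3 \cdot 4\right)\right) + \frac{1}{-50 + 55}\right)^{2} = \left(\left(-7 + 2 \cdot 64 + 2 \left(-8\right) \left(-1 + 16 + 12\right)\right) + \frac{1}{5}\right)^{2} = \left(\left(-7 + 128 + 2 \left(-8\right) 27\right) + \frac{1}{5}\right)^{2} = \left(\left(-7 + 128 - 432\right) + \frac{1}{5}\right)^{2} = \left(-311 + \frac{1}{5}\right)^{2} = \left(- \frac{1554}{5}\right)^{2} = \frac{2414916}{25}$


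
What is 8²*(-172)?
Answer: -11008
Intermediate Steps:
8²*(-172) = 64*(-172) = -11008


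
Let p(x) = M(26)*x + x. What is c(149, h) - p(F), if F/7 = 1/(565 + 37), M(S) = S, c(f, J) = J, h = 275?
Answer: 23623/86 ≈ 274.69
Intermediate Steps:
F = 1/86 (F = 7/(565 + 37) = 7/602 = 7*(1/602) = 1/86 ≈ 0.011628)
p(x) = 27*x (p(x) = 26*x + x = 27*x)
c(149, h) - p(F) = 275 - 27/86 = 23623/86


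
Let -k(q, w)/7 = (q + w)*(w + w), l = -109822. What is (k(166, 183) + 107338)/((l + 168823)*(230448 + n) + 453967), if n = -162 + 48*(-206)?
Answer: -157360/2600831273 ≈ -6.0504e-5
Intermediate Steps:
k(q, w) = -14*w*(q + w) (k(q, w) = -7*(q + w)*(w + w) = -7*(q + w)*2*w = -14*w*(q + w))
n = -10050 (n = -162 - 9888 = -10050)
(k(166, 183) + 107338)/((l + 168823)*(230448 + n) + 453967) = (-14*183*(166 + 183) + 107338)/((-109822 + 168823)*(230448 - 10050) + 453967) = (-14*183*349 + 107338)/(59001*220398 + 453967) = (-894138 + 107338)/(13003702398 + 453967) = -786800/13004156365 = -786800*1/13004156365 = -157360/2600831273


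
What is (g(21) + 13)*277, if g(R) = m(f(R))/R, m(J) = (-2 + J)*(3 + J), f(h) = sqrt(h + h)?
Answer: 28531/7 + 277*sqrt(42)/21 ≈ 4161.3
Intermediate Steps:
f(h) = sqrt(2)*sqrt(h) (f(h) = sqrt(2*h) = sqrt(2)*sqrt(h))
g(R) = (-6 + 2*R + sqrt(2)*sqrt(R))/R (g(R) = (-6 + sqrt(2)*sqrt(R) + (sqrt(2)*sqrt(R))**2)/R = (-6 + sqrt(2)*sqrt(R) + 2*R)/R = (-6 + 2*R + sqrt(2)*sqrt(R))/R)
(g(21) + 13)*277 = ((2 - 6/21 + sqrt(2)/sqrt(21)) + 13)*277 = ((2 - 6*1/21 + sqrt(2)*(sqrt(21)/21)) + 13)*277 = ((2 - 2/7 + sqrt(42)/21) + 13)*277 = ((12/7 + sqrt(42)/21) + 13)*277 = (103/7 + sqrt(42)/21)*277 = 28531/7 + 277*sqrt(42)/21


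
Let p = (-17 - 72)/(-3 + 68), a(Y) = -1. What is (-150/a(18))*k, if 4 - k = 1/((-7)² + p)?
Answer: 307975/516 ≈ 596.85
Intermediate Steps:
p = -89/65 ≈ -1.3692
k = 12319/3096 (k = 4 - 1/((-7)² - 89/65) = 4 - 1/(49 - 89/65) = 4 - 1/3096/65 = 4 - 1*65/3096 = 4 - 65/3096 = 12319/3096 ≈ 3.9790)
(-150/a(18))*k = -150/(-1)*(12319/3096) = -150*(-1)*(12319/3096) = 150*(12319/3096) = 307975/516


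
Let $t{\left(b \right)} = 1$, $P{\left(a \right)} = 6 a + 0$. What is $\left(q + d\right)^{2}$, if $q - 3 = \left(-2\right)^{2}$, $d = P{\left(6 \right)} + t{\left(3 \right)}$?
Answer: $1936$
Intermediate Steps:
$P{\left(a \right)} = 6 a$
$d = 37$ ($d = 6 \cdot 6 + 1 = 36 + 1 = 37$)
$q = 7$ ($q = 3 + \left(-2\right)^{2} = 3 + 4 = 7$)
$\left(q + d\right)^{2} = \left(7 + 37\right)^{2} = 44^{2} = 1936$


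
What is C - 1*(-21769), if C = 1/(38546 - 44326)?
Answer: 125824819/5780 ≈ 21769.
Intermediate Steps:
C = -1/5780 (C = 1/(-5780) = -1/5780 ≈ -0.00017301)
C - 1*(-21769) = -1/5780 - 1*(-21769) = -1/5780 + 21769 = 125824819/5780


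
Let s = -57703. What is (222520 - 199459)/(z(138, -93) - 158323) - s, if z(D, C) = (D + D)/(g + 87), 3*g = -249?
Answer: 9131707501/158254 ≈ 57703.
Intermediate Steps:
g = -83 (g = (⅓)*(-249) = -83)
z(D, C) = D/2 (z(D, C) = (D + D)/(-83 + 87) = (2*D)/4 = (2*D)*(¼) = D/2)
(222520 - 199459)/(z(138, -93) - 158323) - s = (222520 - 199459)/((½)*138 - 158323) - 1*(-57703) = 23061/(69 - 158323) + 57703 = 23061/(-158254) + 57703 = 23061*(-1/158254) + 57703 = -23061/158254 + 57703 = 9131707501/158254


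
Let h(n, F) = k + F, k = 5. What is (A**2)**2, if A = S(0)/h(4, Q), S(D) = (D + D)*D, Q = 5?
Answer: 0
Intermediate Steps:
h(n, F) = 5 + F
S(D) = 2*D**2 (S(D) = (2*D)*D = 2*D**2)
A = 0 (A = (2*0**2)/(5 + 5) = (2*0)/10 = 0*(1/10) = 0)
(A**2)**2 = (0**2)**2 = 0**2 = 0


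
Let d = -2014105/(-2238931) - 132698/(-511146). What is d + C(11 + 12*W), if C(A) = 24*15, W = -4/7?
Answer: 206659014176764/572210312463 ≈ 361.16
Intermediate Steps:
W = -4/7 (W = -4*⅐ = -4/7 ≈ -0.57143)
C(A) = 360
d = 663301690084/572210312463 (d = -2014105*(-1/2238931) - 132698*(-1/511146) = 2014105/2238931 + 66349/255573 = 663301690084/572210312463 ≈ 1.1592)
d + C(11 + 12*W) = 663301690084/572210312463 + 360 = 206659014176764/572210312463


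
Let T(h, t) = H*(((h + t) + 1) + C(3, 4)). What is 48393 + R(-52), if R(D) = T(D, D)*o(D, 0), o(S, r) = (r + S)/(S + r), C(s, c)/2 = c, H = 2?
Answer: 48203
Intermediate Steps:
C(s, c) = 2*c
o(S, r) = 1 (o(S, r) = (S + r)/(S + r) = 1)
T(h, t) = 18 + 2*h + 2*t (T(h, t) = 2*(((h + t) + 1) + 2*4) = 2*((1 + h + t) + 8) = 2*(9 + h + t) = 18 + 2*h + 2*t)
R(D) = 18 + 4*D (R(D) = (18 + 2*D + 2*D)*1 = (18 + 4*D)*1 = 18 + 4*D)
48393 + R(-52) = 48393 + (18 + 4*(-52)) = 48393 + (18 - 208) = 48393 - 190 = 48203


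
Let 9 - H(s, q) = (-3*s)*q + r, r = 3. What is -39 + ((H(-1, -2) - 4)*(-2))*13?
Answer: -247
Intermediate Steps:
H(s, q) = 6 + 3*q*s (H(s, q) = 9 - ((-3*s)*q + 3) = 9 - (-3*q*s + 3) = 9 - (3 - 3*q*s) = 9 + (-3 + 3*q*s) = 6 + 3*q*s)
-39 + ((H(-1, -2) - 4)*(-2))*13 = -39 + (((6 + 3*(-2)*(-1)) - 4)*(-2))*13 = -39 + (((6 + 6) - 4)*(-2))*13 = -39 + ((12 - 4)*(-2))*13 = -39 + (8*(-2))*13 = -39 - 16*13 = -39 - 208 = -247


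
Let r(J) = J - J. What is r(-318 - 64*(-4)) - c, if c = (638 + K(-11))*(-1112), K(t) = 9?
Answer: 719464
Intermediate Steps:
r(J) = 0
c = -719464 (c = (638 + 9)*(-1112) = 647*(-1112) = -719464)
r(-318 - 64*(-4)) - c = 0 - 1*(-719464) = 0 + 719464 = 719464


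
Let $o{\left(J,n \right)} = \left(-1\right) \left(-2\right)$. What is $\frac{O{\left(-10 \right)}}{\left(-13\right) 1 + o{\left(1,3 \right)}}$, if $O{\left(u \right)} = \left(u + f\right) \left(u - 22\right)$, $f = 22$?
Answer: $\frac{384}{11} \approx 34.909$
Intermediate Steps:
$o{\left(J,n \right)} = 2$
$O{\left(u \right)} = \left(-22 + u\right) \left(22 + u\right)$ ($O{\left(u \right)} = \left(u + 22\right) \left(u - 22\right) = \left(22 + u\right) \left(-22 + u\right) = \left(-22 + u\right) \left(22 + u\right)$)
$\frac{O{\left(-10 \right)}}{\left(-13\right) 1 + o{\left(1,3 \right)}} = \frac{-484 + \left(-10\right)^{2}}{\left(-13\right) 1 + 2} = \frac{-484 + 100}{-13 + 2} = - \frac{384}{-11} = \left(-384\right) \left(- \frac{1}{11}\right) = \frac{384}{11}$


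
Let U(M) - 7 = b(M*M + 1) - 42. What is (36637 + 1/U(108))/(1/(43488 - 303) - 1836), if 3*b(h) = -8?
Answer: -178784949930/8959505467 ≈ -19.955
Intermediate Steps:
b(h) = -8/3 (b(h) = (⅓)*(-8) = -8/3)
U(M) = -113/3 (U(M) = 7 + (-8/3 - 42) = 7 - 134/3 = -113/3)
(36637 + 1/U(108))/(1/(43488 - 303) - 1836) = (36637 + 1/(-113/3))/(1/(43488 - 303) - 1836) = (36637 - 3/113)/(1/43185 - 1836) = 4139978/(113*(1/43185 - 1836)) = 4139978/(113*(-79287659/43185)) = (4139978/113)*(-43185/79287659) = -178784949930/8959505467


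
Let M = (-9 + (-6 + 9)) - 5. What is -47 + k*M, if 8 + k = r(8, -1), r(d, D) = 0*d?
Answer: 41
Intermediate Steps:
r(d, D) = 0
k = -8 (k = -8 + 0 = -8)
M = -11 (M = (-9 + 3) - 5 = -6 - 5 = -11)
-47 + k*M = -47 - 8*(-11) = -47 + 88 = 41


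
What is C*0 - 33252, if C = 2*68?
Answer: -33252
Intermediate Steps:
C = 136
C*0 - 33252 = 136*0 - 33252 = 0 - 33252 = -33252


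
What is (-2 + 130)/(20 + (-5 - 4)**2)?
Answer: 128/101 ≈ 1.2673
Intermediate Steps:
(-2 + 130)/(20 + (-5 - 4)**2) = 128/(20 + (-9)**2) = 128/(20 + 81) = 128/101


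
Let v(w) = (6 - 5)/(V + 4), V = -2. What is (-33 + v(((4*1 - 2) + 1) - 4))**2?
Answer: 4225/4 ≈ 1056.3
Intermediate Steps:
v(w) = 1/2 (v(w) = (6 - 5)/(-2 + 4) = 1/2)
(-33 + v(((4*1 - 2) + 1) - 4))**2 = (-33 + 1/2)**2 = (-65/2)**2 = 4225/4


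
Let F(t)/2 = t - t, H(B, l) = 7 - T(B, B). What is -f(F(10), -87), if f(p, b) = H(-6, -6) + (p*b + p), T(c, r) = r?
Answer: -13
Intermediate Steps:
H(B, l) = 7 - B
F(t) = 0 (F(t) = 2*(t - t) = 2*0 = 0)
f(p, b) = 13 + p + b*p (f(p, b) = (7 - 1*(-6)) + (p*b + p) = (7 + 6) + (b*p + p) = 13 + (p + b*p) = 13 + p + b*p)
-f(F(10), -87) = -(13 + 0 - 87*0) = -(13 + 0 + 0) = -1*13 = -13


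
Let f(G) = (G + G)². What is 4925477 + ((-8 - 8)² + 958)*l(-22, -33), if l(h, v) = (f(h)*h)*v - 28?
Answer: 1711212189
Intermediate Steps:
f(G) = 4*G² (f(G) = (2*G)² = 4*G²)
l(h, v) = -28 + 4*v*h³ (l(h, v) = ((4*h²)*h)*v - 28 = (4*h³)*v - 28 = 4*v*h³ - 28 = -28 + 4*v*h³)
4925477 + ((-8 - 8)² + 958)*l(-22, -33) = 4925477 + ((-8 - 8)² + 958)*(-28 + 4*(-33)*(-22)³) = 4925477 + ((-16)² + 958)*(-28 + 4*(-33)*(-10648)) = 4925477 + (256 + 958)*(-28 + 1405536) = 4925477 + 1214*1405508 = 4925477 + 1706286712 = 1711212189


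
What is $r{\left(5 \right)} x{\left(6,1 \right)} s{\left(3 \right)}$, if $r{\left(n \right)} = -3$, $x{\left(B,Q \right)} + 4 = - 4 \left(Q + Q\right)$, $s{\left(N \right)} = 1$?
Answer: $36$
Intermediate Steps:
$x{\left(B,Q \right)} = -4 - 8 Q$ ($x{\left(B,Q \right)} = -4 - 4 \left(Q + Q\right) = -4 - 4 \cdot 2 Q = -4 - 8 Q$)
$r{\left(5 \right)} x{\left(6,1 \right)} s{\left(3 \right)} = - 3 \left(-4 - 8\right) 1 = \left(-3\right) \left(-12\right) 1 = 36 \cdot 1 = 36$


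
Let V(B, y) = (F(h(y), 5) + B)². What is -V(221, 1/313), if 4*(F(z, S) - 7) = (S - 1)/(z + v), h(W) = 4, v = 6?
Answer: -5202961/100 ≈ -52030.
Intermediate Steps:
F(z, S) = 7 + (-1 + S)/(4*(6 + z)) (F(z, S) = 7 + ((S - 1)/(z + 6))/4 = 7 + ((-1 + S)/(6 + z))/4 = 7 + (-1 + S)/(4*(6 + z)))
V(B, y) = (71/10 + B)² (V(B, y) = ((167 + 5 + 28*4)/(4*(6 + 4)) + B)² = ((¼)*(167 + 5 + 112)/10 + B)² = ((¼)*(⅒)*284 + B)² = (71/10 + B)²)
-V(221, 1/313) = -(71 + 10*221)²/100 = -(71 + 2210)²/100 = -2281²/100 = -5202961/100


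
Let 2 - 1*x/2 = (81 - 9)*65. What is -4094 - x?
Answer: 5262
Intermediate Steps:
x = -9356 (x = 4 - 2*(81 - 9)*65 = 4 - 144*65 = 4 - 2*4680 = 4 - 9360 = -9356)
-4094 - x = -4094 - 1*(-9356) = -4094 + 9356 = 5262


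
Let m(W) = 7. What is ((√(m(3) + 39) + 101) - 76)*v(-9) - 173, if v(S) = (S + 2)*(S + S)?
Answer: 2977 + 126*√46 ≈ 3831.6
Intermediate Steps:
v(S) = 2*S*(2 + S) (v(S) = (2 + S)*(2*S) = 2*S*(2 + S))
((√(m(3) + 39) + 101) - 76)*v(-9) - 173 = ((√(7 + 39) + 101) - 76)*(2*(-9)*(2 - 9)) - 173 = ((√46 + 101) - 76)*(2*(-9)*(-7)) - 173 = ((101 + √46) - 76)*126 - 173 = (25 + √46)*126 - 173 = (3150 + 126*√46) - 173 = 2977 + 126*√46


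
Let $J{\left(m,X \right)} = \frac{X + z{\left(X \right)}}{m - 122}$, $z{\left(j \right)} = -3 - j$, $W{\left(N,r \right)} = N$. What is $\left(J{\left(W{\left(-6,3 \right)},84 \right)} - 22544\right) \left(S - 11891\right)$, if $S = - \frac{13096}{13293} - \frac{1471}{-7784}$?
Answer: $\frac{507242627742400391}{1892072448} \approx 2.6809 \cdot 10^{8}$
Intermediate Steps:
$S = - \frac{11769323}{14781816}$ ($S = \left(-13096\right) \frac{1}{13293} - - \frac{1471}{7784} = - \frac{13096}{13293} + \frac{1471}{7784} = - \frac{11769323}{14781816} \approx -0.7962$)
$J{\left(m,X \right)} = - \frac{3}{-122 + m}$ ($J{\left(m,X \right)} = \frac{X - \left(3 + X\right)}{m - 122} = - \frac{3}{-122 + m}$)
$\left(J{\left(W{\left(-6,3 \right)},84 \right)} - 22544\right) \left(S - 11891\right) = \left(- \frac{3}{-122 - 6} - 22544\right) \left(- \frac{11769323}{14781816} - 11891\right) = \left(- \frac{3}{-128} - 22544\right) \left(- \frac{175782343379}{14781816}\right) = \left(\left(-3\right) \left(- \frac{1}{128}\right) - 22544\right) \left(- \frac{175782343379}{14781816}\right) = \left(\frac{3}{128} - 22544\right) \left(- \frac{175782343379}{14781816}\right) = \left(- \frac{2885629}{128}\right) \left(- \frac{175782343379}{14781816}\right) = \frac{507242627742400391}{1892072448}$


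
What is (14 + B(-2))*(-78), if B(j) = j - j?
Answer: -1092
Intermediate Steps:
B(j) = 0
(14 + B(-2))*(-78) = (14 + 0)*(-78) = 14*(-78) = -1092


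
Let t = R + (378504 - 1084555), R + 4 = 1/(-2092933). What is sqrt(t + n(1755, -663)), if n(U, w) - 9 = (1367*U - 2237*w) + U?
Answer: 2*sqrt(3480120675096815598)/2092933 ≈ 1782.7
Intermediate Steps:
n(U, w) = 9 - 2237*w + 1368*U (n(U, w) = 9 + ((1367*U - 2237*w) + U) = 9 + ((-2237*w + 1367*U) + U) = 9 + (-2237*w + 1368*U) = 9 - 2237*w + 1368*U)
R = -8371733/2092933 (R = -4 + 1/(-2092933) = -4 - 1/2092933 = -8371733/2092933 ≈ -4.0000)
t = -1477725809316/2092933 (t = -8371733/2092933 + (378504 - 1084555) = -8371733/2092933 - 706051 = -1477725809316/2092933 ≈ -7.0606e+5)
sqrt(t + n(1755, -663)) = sqrt(-1477725809316/2092933 + (9 - 2237*(-663) + 1368*1755)) = sqrt(-1477725809316/2092933 + (9 + 1483131 + 2400840)) = sqrt(-1477725809316/2092933 + 3883980) = sqrt(6651184104024/2092933) = 2*sqrt(3480120675096815598)/2092933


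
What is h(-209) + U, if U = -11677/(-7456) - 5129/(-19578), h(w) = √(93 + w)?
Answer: 133427065/72986784 + 2*I*√29 ≈ 1.8281 + 10.77*I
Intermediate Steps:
U = 133427065/72986784 (U = -11677*(-1/7456) - 5129*(-1/19578) = 11677/7456 + 5129/19578 = 133427065/72986784 ≈ 1.8281)
h(-209) + U = √(93 - 209) + 133427065/72986784 = √(-116) + 133427065/72986784 = 2*I*√29 + 133427065/72986784 = 133427065/72986784 + 2*I*√29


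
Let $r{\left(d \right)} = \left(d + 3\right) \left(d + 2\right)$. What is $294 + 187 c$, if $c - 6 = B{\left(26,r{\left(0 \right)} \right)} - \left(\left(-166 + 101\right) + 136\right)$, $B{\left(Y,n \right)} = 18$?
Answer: $-8495$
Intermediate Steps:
$r{\left(d \right)} = \left(2 + d\right) \left(3 + d\right)$ ($r{\left(d \right)} = \left(3 + d\right) \left(2 + d\right) = \left(2 + d\right) \left(3 + d\right)$)
$c = -47$ ($c = 6 + \left(18 - \left(\left(-166 + 101\right) + 136\right)\right) = 6 + \left(18 - \left(-65 + 136\right)\right) = 6 + \left(18 - 71\right) = 6 - 53 = -47$)
$294 + 187 c = 294 + 187 \left(-47\right) = 294 - 8789 = -8495$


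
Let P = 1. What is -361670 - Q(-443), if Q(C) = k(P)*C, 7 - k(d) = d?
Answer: -359012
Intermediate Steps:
k(d) = 7 - d
Q(C) = 6*C (Q(C) = (7 - 1*1)*C = (7 - 1)*C = 6*C)
-361670 - Q(-443) = -361670 - 6*(-443) = -361670 - 1*(-2658) = -361670 + 2658 = -359012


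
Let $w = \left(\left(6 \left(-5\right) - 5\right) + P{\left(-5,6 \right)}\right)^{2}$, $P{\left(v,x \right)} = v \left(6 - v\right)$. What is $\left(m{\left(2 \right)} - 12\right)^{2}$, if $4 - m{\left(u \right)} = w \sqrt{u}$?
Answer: $131220064 + 129600 \sqrt{2} \approx 1.314 \cdot 10^{8}$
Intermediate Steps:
$w = 8100$ ($w = \left(\left(6 \left(-5\right) - 5\right) - 5 \left(6 - -5\right)\right)^{2} = \left(\left(-30 - 5\right) - 5 \left(6 + 5\right)\right)^{2} = \left(-35 - 55\right)^{2} = \left(-90\right)^{2} = 8100$)
$m{\left(u \right)} = 4 - 8100 \sqrt{u}$
$\left(m{\left(2 \right)} - 12\right)^{2} = \left(\left(4 - 8100 \sqrt{2}\right) - 12\right)^{2} = \left(-8 - 8100 \sqrt{2}\right)^{2}$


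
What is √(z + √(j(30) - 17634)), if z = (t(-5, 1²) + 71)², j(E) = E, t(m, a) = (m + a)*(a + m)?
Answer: √(7569 + 6*I*√489) ≈ 87.003 + 0.7625*I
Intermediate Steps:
t(m, a) = (a + m)² (t(m, a) = (a + m)*(a + m) = (a + m)²)
z = 7569 (z = ((1² - 5)² + 71)² = ((1 - 5)² + 71)² = ((-4)² + 71)² = (16 + 71)² = 87² = 7569)
√(z + √(j(30) - 17634)) = √(7569 + √(30 - 17634)) = √(7569 + √(-17604)) = √(7569 + 6*I*√489)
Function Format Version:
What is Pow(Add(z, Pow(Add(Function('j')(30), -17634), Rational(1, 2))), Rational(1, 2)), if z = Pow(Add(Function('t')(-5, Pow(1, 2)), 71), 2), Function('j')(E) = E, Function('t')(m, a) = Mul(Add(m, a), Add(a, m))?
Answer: Pow(Add(7569, Mul(6, I, Pow(489, Rational(1, 2)))), Rational(1, 2)) ≈ Add(87.003, Mul(0.7625, I))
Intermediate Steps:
Function('t')(m, a) = Pow(Add(a, m), 2) (Function('t')(m, a) = Mul(Add(a, m), Add(a, m)) = Pow(Add(a, m), 2))
z = 7569 (z = Pow(Add(Pow(Add(Pow(1, 2), -5), 2), 71), 2) = Pow(Add(Pow(Add(1, -5), 2), 71), 2) = Pow(Add(Pow(-4, 2), 71), 2) = Pow(Add(16, 71), 2) = Pow(87, 2) = 7569)
Pow(Add(z, Pow(Add(Function('j')(30), -17634), Rational(1, 2))), Rational(1, 2)) = Pow(Add(7569, Pow(Add(30, -17634), Rational(1, 2))), Rational(1, 2)) = Pow(Add(7569, Pow(-17604, Rational(1, 2))), Rational(1, 2)) = Pow(Add(7569, Mul(6, I, Pow(489, Rational(1, 2)))), Rational(1, 2))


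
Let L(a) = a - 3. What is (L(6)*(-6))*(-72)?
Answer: 1296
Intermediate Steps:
L(a) = -3 + a
(L(6)*(-6))*(-72) = ((-3 + 6)*(-6))*(-72) = (3*(-6))*(-72) = -18*(-72) = 1296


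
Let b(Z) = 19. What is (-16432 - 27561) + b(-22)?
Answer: -43974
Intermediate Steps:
(-16432 - 27561) + b(-22) = (-16432 - 27561) + 19 = -43993 + 19 = -43974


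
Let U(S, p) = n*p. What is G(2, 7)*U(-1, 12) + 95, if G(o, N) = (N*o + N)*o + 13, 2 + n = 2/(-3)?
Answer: -1665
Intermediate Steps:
n = -8/3 (n = -2 + 2/(-3) = -2 + 2*(-⅓) = -2 - ⅔ = -8/3 ≈ -2.6667)
U(S, p) = -8*p/3
G(o, N) = 13 + o*(N + N*o) (G(o, N) = (N + N*o)*o + 13 = o*(N + N*o) + 13 = 13 + o*(N + N*o))
G(2, 7)*U(-1, 12) + 95 = (13 + 7*2 + 7*2²)*(-8/3*12) + 95 = (13 + 14 + 7*4)*(-32) + 95 = (13 + 14 + 28)*(-32) + 95 = 55*(-32) + 95 = -1760 + 95 = -1665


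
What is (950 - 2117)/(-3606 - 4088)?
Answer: 1167/7694 ≈ 0.15168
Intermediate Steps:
(950 - 2117)/(-3606 - 4088) = -1167/(-7694) = -1167*(-1/7694) = 1167/7694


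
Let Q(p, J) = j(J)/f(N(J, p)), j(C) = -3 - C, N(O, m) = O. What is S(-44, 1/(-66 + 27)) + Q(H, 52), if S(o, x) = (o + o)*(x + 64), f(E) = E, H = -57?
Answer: -878405/156 ≈ -5630.8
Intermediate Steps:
Q(p, J) = (-3 - J)/J
S(o, x) = 2*o*(64 + x) (S(o, x) = (2*o)*(64 + x) = 2*o*(64 + x))
S(-44, 1/(-66 + 27)) + Q(H, 52) = 2*(-44)*(64 + 1/(-66 + 27)) + (-3 - 1*52)/52 = 2*(-44)*(64 + 1/(-39)) + (-3 - 52)/52 = 2*(-44)*(64 - 1/39) + (1/52)*(-55) = 2*(-44)*(2495/39) - 55/52 = -219560/39 - 55/52 = -878405/156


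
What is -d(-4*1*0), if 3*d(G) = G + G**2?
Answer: 0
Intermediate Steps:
d(G) = G/3 + G**2/3 (d(G) = (G + G**2)/3 = G/3 + G**2/3)
-d(-4*1*0) = --4*1*0*(1 - 4*1*0)/3 = -(-4*0)*(1 - 4*0)/3 = -0*(1 + 0)/3 = -0/3 = -1*0 = 0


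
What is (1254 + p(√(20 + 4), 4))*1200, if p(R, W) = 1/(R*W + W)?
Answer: 34610100/23 + 600*√6/23 ≈ 1.5049e+6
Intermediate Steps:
p(R, W) = 1/(W + R*W)
(1254 + p(√(20 + 4), 4))*1200 = (1254 + 1/(4*(1 + √(20 + 4))))*1200 = (1254 + 1/(4*(1 + √24)))*1200 = (1254 + 1/(4*(1 + 2*√6)))*1200 = 1504800 + 300/(1 + 2*√6)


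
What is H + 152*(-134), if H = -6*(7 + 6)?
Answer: -20446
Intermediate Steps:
H = -78 (H = -6*13 = -78)
H + 152*(-134) = -78 + 152*(-134) = -78 - 20368 = -20446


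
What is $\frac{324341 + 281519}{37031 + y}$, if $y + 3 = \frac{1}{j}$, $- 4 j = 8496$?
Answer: $\frac{1286846640}{78647471} \approx 16.362$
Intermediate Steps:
$j = -2124$ ($j = \left(- \frac{1}{4}\right) 8496 = -2124$)
$y = - \frac{6373}{2124}$ ($y = -3 + \frac{1}{-2124} = -3 - \frac{1}{2124} = - \frac{6373}{2124} \approx -3.0005$)
$\frac{324341 + 281519}{37031 + y} = \frac{324341 + 281519}{37031 - \frac{6373}{2124}} = \frac{605860}{\frac{78647471}{2124}} = 605860 \cdot \frac{2124}{78647471} = \frac{1286846640}{78647471}$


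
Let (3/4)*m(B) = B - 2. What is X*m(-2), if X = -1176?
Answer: 6272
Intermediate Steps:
m(B) = -8/3 + 4*B/3 (m(B) = 4*(B - 2)/3 = 4*(-2 + B)/3 = -8/3 + 4*B/3)
X*m(-2) = -1176*(-8/3 + (4/3)*(-2)) = -1176*(-8/3 - 8/3) = -1176*(-16/3) = 6272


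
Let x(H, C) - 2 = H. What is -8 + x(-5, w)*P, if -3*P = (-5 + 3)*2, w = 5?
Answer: -12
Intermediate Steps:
x(H, C) = 2 + H
P = 4/3 (P = -(-5 + 3)*2/3 = -(-2)*2/3 = -1/3*(-4) = 4/3 ≈ 1.3333)
-8 + x(-5, w)*P = -8 + (2 - 5)*(4/3) = -8 - 3*4/3 = -8 - 4 = -12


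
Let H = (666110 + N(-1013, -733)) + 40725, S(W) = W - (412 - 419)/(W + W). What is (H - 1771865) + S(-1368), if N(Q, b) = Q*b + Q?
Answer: -888877159/2736 ≈ -3.2488e+5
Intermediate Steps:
N(Q, b) = Q + Q*b
S(W) = W + 7/(2*W) (S(W) = W - (-7)/(2*W) = W + 7/(2*W))
H = 1448351 (H = (666110 - 1013*(1 - 733)) + 40725 = (666110 - 1013*(-732)) + 40725 = (666110 + 741516) + 40725 = 1407626 + 40725 = 1448351)
(H - 1771865) + S(-1368) = (1448351 - 1771865) + (-1368 + (7/2)/(-1368)) = -323514 + (-1368 + (7/2)*(-1/1368)) = -323514 + (-1368 - 7/2736) = -323514 - 3742855/2736 = -888877159/2736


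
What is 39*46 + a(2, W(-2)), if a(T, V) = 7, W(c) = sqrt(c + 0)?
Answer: 1801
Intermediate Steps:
W(c) = sqrt(c)
39*46 + a(2, W(-2)) = 39*46 + 7 = 1794 + 7 = 1801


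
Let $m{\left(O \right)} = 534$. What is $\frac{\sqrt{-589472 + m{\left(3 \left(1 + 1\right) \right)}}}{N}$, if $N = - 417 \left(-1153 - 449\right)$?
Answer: $\frac{i \sqrt{588938}}{668034} \approx 0.0011488 i$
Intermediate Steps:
$N = 668034$ ($N = \left(-417\right) \left(-1602\right) = 668034$)
$\frac{\sqrt{-589472 + m{\left(3 \left(1 + 1\right) \right)}}}{N} = \frac{\sqrt{-589472 + 534}}{668034} = \sqrt{-588938} \cdot \frac{1}{668034} = i \sqrt{588938} \cdot \frac{1}{668034} = \frac{i \sqrt{588938}}{668034}$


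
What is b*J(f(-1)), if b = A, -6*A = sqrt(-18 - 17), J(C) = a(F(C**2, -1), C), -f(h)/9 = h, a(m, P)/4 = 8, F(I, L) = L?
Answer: -16*I*sqrt(35)/3 ≈ -31.552*I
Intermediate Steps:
a(m, P) = 32 (a(m, P) = 4*8 = 32)
f(h) = -9*h
J(C) = 32
A = -I*sqrt(35)/6 (A = -sqrt(-18 - 17)/6 = -I*sqrt(35)/6 ≈ -0.98601*I)
b = -I*sqrt(35)/6 ≈ -0.98601*I
b*J(f(-1)) = -I*sqrt(35)/6*32 = -16*I*sqrt(35)/3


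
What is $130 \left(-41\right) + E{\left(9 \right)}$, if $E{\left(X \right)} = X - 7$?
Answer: $-5328$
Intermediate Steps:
$E{\left(X \right)} = -7 + X$
$130 \left(-41\right) + E{\left(9 \right)} = 130 \left(-41\right) + \left(-7 + 9\right) = -5330 + 2 = -5328$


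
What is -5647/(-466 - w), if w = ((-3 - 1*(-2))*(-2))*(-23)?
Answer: 5647/420 ≈ 13.445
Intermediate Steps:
w = -46 (w = ((-3 + 2)*(-2))*(-23) = -1*(-2)*(-23) = 2*(-23) = -46)
-5647/(-466 - w) = -5647/(-466 - 1*(-46)) = -5647/(-466 + 46) = -5647/(-420) = -5647*(-1/420) = 5647/420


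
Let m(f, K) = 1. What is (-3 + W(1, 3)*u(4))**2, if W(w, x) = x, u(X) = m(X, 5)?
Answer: 0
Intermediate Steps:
u(X) = 1
(-3 + W(1, 3)*u(4))**2 = (-3 + 3*1)**2 = (-3 + 3)**2 = 0**2 = 0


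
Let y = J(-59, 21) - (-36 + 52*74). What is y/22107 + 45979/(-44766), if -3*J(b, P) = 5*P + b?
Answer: -395930719/329880654 ≈ -1.2002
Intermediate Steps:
J(b, P) = -5*P/3 - b/3 (J(b, P) = -(5*P + b)/3 = -(b + 5*P)/3 = -5*P/3 - b/3)
y = -11482/3 (y = (-5/3*21 - ⅓*(-59)) - (-36 + 52*74) = (-35 + 59/3) - (-36 + 3848) = -46/3 - 1*3812 = -46/3 - 3812 = -11482/3 ≈ -3827.3)
y/22107 + 45979/(-44766) = -11482/3/22107 + 45979/(-44766) = -11482/3*1/22107 + 45979*(-1/44766) = -11482/66321 - 45979/44766 = -395930719/329880654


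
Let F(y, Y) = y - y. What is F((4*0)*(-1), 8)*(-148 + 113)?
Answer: 0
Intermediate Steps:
F(y, Y) = 0
F((4*0)*(-1), 8)*(-148 + 113) = 0*(-148 + 113) = 0*(-35) = 0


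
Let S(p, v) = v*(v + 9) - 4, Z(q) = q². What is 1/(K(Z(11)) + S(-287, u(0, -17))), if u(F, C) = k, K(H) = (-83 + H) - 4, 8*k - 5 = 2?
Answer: 64/2473 ≈ 0.025880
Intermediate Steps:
k = 7/8 (k = 5/8 + (⅛)*2 = 5/8 + ¼ = 7/8 ≈ 0.87500)
K(H) = -87 + H
u(F, C) = 7/8
S(p, v) = -4 + v*(9 + v) (S(p, v) = v*(9 + v) - 4 = -4 + v*(9 + v))
1/(K(Z(11)) + S(-287, u(0, -17))) = 1/((-87 + 11²) + (-4 + (7/8)² + 9*(7/8))) = 1/((-87 + 121) + (-4 + 49/64 + 63/8)) = 1/(34 + 297/64) = 1/(2473/64) = 64/2473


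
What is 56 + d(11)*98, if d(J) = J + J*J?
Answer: 12992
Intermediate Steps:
d(J) = J + J²
56 + d(11)*98 = 56 + (11*(1 + 11))*98 = 56 + (11*12)*98 = 56 + 132*98 = 56 + 12936 = 12992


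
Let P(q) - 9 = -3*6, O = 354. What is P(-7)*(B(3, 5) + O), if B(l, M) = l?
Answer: -3213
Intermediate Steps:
P(q) = -9 (P(q) = 9 - 3*6 = 9 - 18 = -9)
P(-7)*(B(3, 5) + O) = -9*(3 + 354) = -9*357 = -3213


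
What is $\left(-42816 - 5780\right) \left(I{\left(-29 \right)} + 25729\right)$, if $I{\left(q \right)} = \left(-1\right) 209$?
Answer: $-1240169920$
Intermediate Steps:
$I{\left(q \right)} = -209$
$\left(-42816 - 5780\right) \left(I{\left(-29 \right)} + 25729\right) = \left(-42816 - 5780\right) \left(-209 + 25729\right) = \left(-48596\right) 25520 = -1240169920$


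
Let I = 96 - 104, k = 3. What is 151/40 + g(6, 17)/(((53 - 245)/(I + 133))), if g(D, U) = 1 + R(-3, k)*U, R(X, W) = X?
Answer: 17437/480 ≈ 36.327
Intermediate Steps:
I = -8
g(D, U) = 1 - 3*U
151/40 + g(6, 17)/(((53 - 245)/(I + 133))) = 151/40 + (1 - 3*17)/(((53 - 245)/(-8 + 133))) = 151*(1/40) + (1 - 51)/((-192/125)) = 151/40 - 50/((-192*1/125)) = 151/40 - 50/(-192/125) = 151/40 - 50*(-125/192) = 151/40 + 3125/96 = 17437/480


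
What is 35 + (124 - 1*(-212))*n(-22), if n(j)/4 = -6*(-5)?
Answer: 40355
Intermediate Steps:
n(j) = 120 (n(j) = 4*(-6*(-5)) = 4*30 = 120)
35 + (124 - 1*(-212))*n(-22) = 35 + (124 - 1*(-212))*120 = 35 + (124 + 212)*120 = 35 + 336*120 = 35 + 40320 = 40355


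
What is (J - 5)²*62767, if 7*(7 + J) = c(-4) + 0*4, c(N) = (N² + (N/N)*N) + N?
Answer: 362542192/49 ≈ 7.3988e+6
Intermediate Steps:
c(N) = N² + 2*N (c(N) = (N² + 1*N) + N = (N² + N) + N = (N + N²) + N = N² + 2*N)
J = -41/7 (J = -7 + (-4*(2 - 4) + 0*4)/7 = -7 + (-4*(-2) + 0)/7 = -7 + (8 + 0)/7 = -7 + (⅐)*8 = -7 + 8/7 = -41/7 ≈ -5.8571)
(J - 5)²*62767 = (-41/7 - 5)²*62767 = (-76/7)²*62767 = (5776/49)*62767 = 362542192/49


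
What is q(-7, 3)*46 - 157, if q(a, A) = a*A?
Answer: -1123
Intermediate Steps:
q(a, A) = A*a
q(-7, 3)*46 - 157 = (3*(-7))*46 - 157 = -21*46 - 157 = -966 - 157 = -1123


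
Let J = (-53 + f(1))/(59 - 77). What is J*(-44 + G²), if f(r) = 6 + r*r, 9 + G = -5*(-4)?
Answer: 1771/9 ≈ 196.78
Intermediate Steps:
G = 11 (G = -9 - 5*(-4) = -9 + 20 = 11)
f(r) = 6 + r²
J = 23/9 (J = (-53 + (6 + 1²))/(59 - 77) = (-53 + (6 + 1))/(-18) = (-53 + 7)*(-1/18) = -46*(-1/18) = 23/9 ≈ 2.5556)
J*(-44 + G²) = 23*(-44 + 11²)/9 = 23*(-44 + 121)/9 = (23/9)*77 = 1771/9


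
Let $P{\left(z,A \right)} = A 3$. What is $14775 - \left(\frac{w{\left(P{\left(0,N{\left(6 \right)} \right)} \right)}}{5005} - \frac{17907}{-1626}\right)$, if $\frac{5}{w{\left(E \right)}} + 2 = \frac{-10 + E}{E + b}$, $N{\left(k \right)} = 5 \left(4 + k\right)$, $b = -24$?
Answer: $\frac{32040334763}{2170168} \approx 14764.0$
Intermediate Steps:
$N{\left(k \right)} = 20 + 5 k$
$P{\left(z,A \right)} = 3 A$
$w{\left(E \right)} = \frac{5}{-2 + \frac{-10 + E}{-24 + E}}$ ($w{\left(E \right)} = \frac{5}{-2 + \frac{-10 + E}{E - 24}} = \frac{5}{-2 + \frac{-10 + E}{-24 + E}}$)
$14775 - \left(\frac{w{\left(P{\left(0,N{\left(6 \right)} \right)} \right)}}{5005} - \frac{17907}{-1626}\right) = 14775 - \left(\frac{5 \frac{1}{-38 + 3 \left(20 + 5 \cdot 6\right)} \left(24 - 3 \left(20 + 5 \cdot 6\right)\right)}{5005} - \frac{17907}{-1626}\right) = 14775 - \left(\frac{5 \left(24 - 3 \left(20 + 30\right)\right)}{-38 + 3 \left(20 + 30\right)} \frac{1}{5005} - - \frac{5969}{542}\right) = 14775 - \left(\frac{5 \left(24 - 3 \cdot 50\right)}{-38 + 3 \cdot 50} \cdot \frac{1}{5005} + \frac{5969}{542}\right) = 14775 - \left(\frac{5 \left(24 - 150\right)}{-38 + 150} \cdot \frac{1}{5005} + \frac{5969}{542}\right) = 14775 - \left(\frac{5 \left(24 - 150\right)}{112} \cdot \frac{1}{5005} + \frac{5969}{542}\right) = 14775 - \left(5 \cdot \frac{1}{112} \left(-126\right) \frac{1}{5005} + \frac{5969}{542}\right) = 14775 - \left(\left(- \frac{45}{8}\right) \frac{1}{5005} + \frac{5969}{542}\right) = 14775 - \left(- \frac{9}{8008} + \frac{5969}{542}\right) = 14775 - \frac{23897437}{2170168} = \frac{32040334763}{2170168}$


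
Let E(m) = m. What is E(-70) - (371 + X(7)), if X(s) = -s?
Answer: -434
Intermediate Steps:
E(-70) - (371 + X(7)) = -70 - (371 - 1*7) = -70 - (371 - 7) = -70 - 1*364 = -70 - 364 = -434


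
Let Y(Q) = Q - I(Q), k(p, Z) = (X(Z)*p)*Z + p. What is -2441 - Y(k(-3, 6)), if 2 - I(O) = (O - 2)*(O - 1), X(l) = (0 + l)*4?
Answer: -192536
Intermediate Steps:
X(l) = 4*l (X(l) = l*4 = 4*l)
I(O) = 2 - (-1 + O)*(-2 + O) (I(O) = 2 - (O - 2)*(O - 1) = 2 - (-2 + O)*(-1 + O) = 2 - (-1 + O)*(-2 + O))
k(p, Z) = p + 4*p*Z**2 (k(p, Z) = ((4*Z)*p)*Z + p = (4*Z*p)*Z + p = 4*p*Z**2 + p = p + 4*p*Z**2)
Y(Q) = Q - Q*(3 - Q)
-2441 - Y(k(-3, 6)) = -2441 - (-3*(1 + 4*6**2))*(-2 - 3*(1 + 4*6**2)) = -2441 - (-3*(1 + 4*36))*(-2 - 3*(1 + 4*36)) = -2441 - (-3*(1 + 144))*(-2 - 3*(1 + 144)) = -2441 - (-3*145)*(-2 - 3*145) = -2441 - (-435)*(-2 - 435) = -2441 - (-435)*(-437) = -2441 - 1*190095 = -2441 - 190095 = -192536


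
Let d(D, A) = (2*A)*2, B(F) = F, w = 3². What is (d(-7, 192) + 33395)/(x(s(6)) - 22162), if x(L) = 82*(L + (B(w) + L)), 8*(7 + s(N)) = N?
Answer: -34163/22449 ≈ -1.5218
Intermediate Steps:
w = 9
s(N) = -7 + N/8
d(D, A) = 4*A
x(L) = 738 + 164*L (x(L) = 82*(L + (9 + L)) = 82*(9 + 2*L) = 738 + 164*L)
(d(-7, 192) + 33395)/(x(s(6)) - 22162) = (4*192 + 33395)/((738 + 164*(-7 + (⅛)*6)) - 22162) = (768 + 33395)/((738 + 164*(-7 + ¾)) - 22162) = 34163/((738 + 164*(-25/4)) - 22162) = 34163/((738 - 1025) - 22162) = 34163/(-287 - 22162) = 34163/(-22449) = 34163*(-1/22449) = -34163/22449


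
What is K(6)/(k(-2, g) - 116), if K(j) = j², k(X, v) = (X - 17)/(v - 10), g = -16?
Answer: -104/333 ≈ -0.31231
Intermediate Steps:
k(X, v) = (-17 + X)/(-10 + v)
K(6)/(k(-2, g) - 116) = 6²/((-17 - 2)/(-10 - 16) - 116) = 36/(-19/(-26) - 116) = 36/(-1/26*(-19) - 116) = 36/(19/26 - 116) = 36/(-2997/26) = -26/2997*36 = -104/333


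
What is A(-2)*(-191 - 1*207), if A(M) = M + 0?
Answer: 796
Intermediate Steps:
A(M) = M
A(-2)*(-191 - 1*207) = -2*(-191 - 1*207) = -2*(-191 - 207) = -2*(-398) = 796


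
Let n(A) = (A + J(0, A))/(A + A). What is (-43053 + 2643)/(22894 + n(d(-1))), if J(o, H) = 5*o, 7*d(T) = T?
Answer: -26940/15263 ≈ -1.7651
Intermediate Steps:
d(T) = T/7
n(A) = ½ (n(A) = (A + 5*0)/(A + A) = (A + 0)/((2*A)) = A*(1/(2*A)) = ½)
(-43053 + 2643)/(22894 + n(d(-1))) = (-43053 + 2643)/(22894 + ½) = -40410/45789/2 = -40410*2/45789 = -26940/15263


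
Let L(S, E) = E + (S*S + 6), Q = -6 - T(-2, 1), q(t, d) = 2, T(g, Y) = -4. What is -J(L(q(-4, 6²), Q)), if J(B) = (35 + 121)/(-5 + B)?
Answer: -52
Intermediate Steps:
Q = -2 (Q = -6 - 1*(-4) = -6 + 4 = -2)
L(S, E) = 6 + E + S² (L(S, E) = E + (S² + 6) = E + (6 + S²) = 6 + E + S²)
J(B) = 156/(-5 + B)
-J(L(q(-4, 6²), Q)) = -156/(-5 + (6 - 2 + 2²)) = -156/(-5 + (6 - 2 + 4)) = -156/(-5 + 8) = -156/3 = -1*52 = -52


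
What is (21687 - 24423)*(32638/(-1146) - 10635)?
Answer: 5572478688/191 ≈ 2.9175e+7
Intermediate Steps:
(21687 - 24423)*(32638/(-1146) - 10635) = -2736*(32638*(-1/1146) - 10635) = -2736*(-16319/573 - 10635) = -2736*(-6110174/573) = 5572478688/191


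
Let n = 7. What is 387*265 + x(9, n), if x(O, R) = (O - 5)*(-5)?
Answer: 102535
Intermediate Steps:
x(O, R) = 25 - 5*O (x(O, R) = (-5 + O)*(-5) = 25 - 5*O)
387*265 + x(9, n) = 387*265 + (25 - 5*9) = 102555 + (25 - 45) = 102555 - 20 = 102535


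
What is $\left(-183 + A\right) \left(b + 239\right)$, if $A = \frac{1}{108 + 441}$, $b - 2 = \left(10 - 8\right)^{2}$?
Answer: $- \frac{24614170}{549} \approx -44835.0$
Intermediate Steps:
$b = 6$ ($b = 2 + \left(10 - 8\right)^{2} = 2 + 2^{2} = 2 + 4 = 6$)
$A = \frac{1}{549} \approx 0.0018215$
$\left(-183 + A\right) \left(b + 239\right) = \left(-183 + \frac{1}{549}\right) \left(6 + 239\right) = \left(- \frac{100466}{549}\right) 245 = - \frac{24614170}{549}$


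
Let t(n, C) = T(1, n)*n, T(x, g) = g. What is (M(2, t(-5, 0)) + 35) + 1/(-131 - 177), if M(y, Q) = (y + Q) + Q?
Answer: 26795/308 ≈ 86.997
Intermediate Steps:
t(n, C) = n² (t(n, C) = n*n = n²)
M(y, Q) = y + 2*Q (M(y, Q) = (Q + y) + Q = y + 2*Q)
(M(2, t(-5, 0)) + 35) + 1/(-131 - 177) = ((2 + 2*(-5)²) + 35) + 1/(-131 - 177) = ((2 + 2*25) + 35) + 1/(-308) = ((2 + 50) + 35) - 1/308 = (52 + 35) - 1/308 = 87 - 1/308 = 26795/308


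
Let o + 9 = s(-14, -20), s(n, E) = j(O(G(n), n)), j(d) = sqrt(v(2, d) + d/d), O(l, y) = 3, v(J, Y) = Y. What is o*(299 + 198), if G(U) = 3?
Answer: -3479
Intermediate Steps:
j(d) = sqrt(1 + d) (j(d) = sqrt(d + d/d) = sqrt(d + 1) = sqrt(1 + d))
s(n, E) = 2 (s(n, E) = sqrt(1 + 3) = sqrt(4) = 2)
o = -7 (o = -9 + 2 = -7)
o*(299 + 198) = -7*(299 + 198) = -7*497 = -3479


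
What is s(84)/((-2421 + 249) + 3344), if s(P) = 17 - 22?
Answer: -5/1172 ≈ -0.0042662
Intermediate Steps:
s(P) = -5
s(84)/((-2421 + 249) + 3344) = -5/((-2421 + 249) + 3344) = -5/(-2172 + 3344) = -5/1172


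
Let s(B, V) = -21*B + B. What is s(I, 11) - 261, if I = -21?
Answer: 159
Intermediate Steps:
s(B, V) = -20*B
s(I, 11) - 261 = -20*(-21) - 261 = 420 - 261 = 159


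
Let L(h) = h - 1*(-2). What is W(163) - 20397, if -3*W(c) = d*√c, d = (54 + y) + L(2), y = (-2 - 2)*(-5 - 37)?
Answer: -20397 - 226*√163/3 ≈ -21359.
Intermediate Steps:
L(h) = 2 + h (L(h) = h + 2 = 2 + h)
y = 168 (y = -4*(-42) = 168)
d = 226 (d = (54 + 168) + (2 + 2) = 222 + 4 = 226)
W(c) = -226*√c/3
W(163) - 20397 = -226*√163/3 - 20397 = -20397 - 226*√163/3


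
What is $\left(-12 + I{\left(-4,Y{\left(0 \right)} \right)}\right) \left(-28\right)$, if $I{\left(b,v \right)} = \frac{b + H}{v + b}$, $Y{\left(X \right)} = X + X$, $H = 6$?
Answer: $350$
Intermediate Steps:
$Y{\left(X \right)} = 2 X$
$I{\left(b,v \right)} = \frac{6 + b}{b + v}$ ($I{\left(b,v \right)} = \frac{b + 6}{v + b} = \frac{6 + b}{b + v}$)
$\left(-12 + I{\left(-4,Y{\left(0 \right)} \right)}\right) \left(-28\right) = \left(-12 + \frac{6 - 4}{-4 + 2 \cdot 0}\right) \left(-28\right) = \left(-12 + \frac{1}{-4 + 0} \cdot 2\right) \left(-28\right) = \left(-12 + \frac{1}{-4} \cdot 2\right) \left(-28\right) = \left(-12 - \frac{1}{2}\right) \left(-28\right) = \left(- \frac{25}{2}\right) \left(-28\right) = 350$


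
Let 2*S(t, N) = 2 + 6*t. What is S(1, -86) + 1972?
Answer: 1976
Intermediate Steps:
S(t, N) = 1 + 3*t (S(t, N) = (2 + 6*t)/2 = 1 + 3*t)
S(1, -86) + 1972 = (1 + 3*1) + 1972 = (1 + 3) + 1972 = 4 + 1972 = 1976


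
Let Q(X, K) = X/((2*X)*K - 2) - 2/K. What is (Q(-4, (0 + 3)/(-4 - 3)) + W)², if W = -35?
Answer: 247009/225 ≈ 1097.8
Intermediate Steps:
Q(X, K) = -2/K + X/(-2 + 2*K*X) (Q(X, K) = X/(2*K*X - 2) - 2/K = X/(-2 + 2*K*X) - 2/K = -2/K + X/(-2 + 2*K*X))
(Q(-4, (0 + 3)/(-4 - 3)) + W)² = ((4 - 3*(0 + 3)/(-4 - 3)*(-4))/(2*(((0 + 3)/(-4 - 3)))*(-1 + ((0 + 3)/(-4 - 3))*(-4))) - 35)² = ((4 - 3*3/(-7)*(-4))/(2*((3/(-7)))*(-1 + (3/(-7))*(-4))) - 35)² = ((4 - 3*3*(-⅐)*(-4))/(2*((3*(-⅐)))*(-1 + (3*(-⅐))*(-4))) - 35)² = ((4 - 3*(-3/7)*(-4))/(2*(-3/7)*(-1 - 3/7*(-4))) - 35)² = ((½)*(-7/3)*(4 - 36/7)/(-1 + 12/7) - 35)² = ((½)*(-7/3)*(-8/7)/(5/7) - 35)² = ((½)*(-7/3)*(7/5)*(-8/7) - 35)² = (28/15 - 35)² = (-497/15)² = 247009/225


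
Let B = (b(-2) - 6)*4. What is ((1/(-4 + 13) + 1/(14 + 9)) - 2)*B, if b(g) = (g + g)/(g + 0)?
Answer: 6112/207 ≈ 29.527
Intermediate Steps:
b(g) = 2 (b(g) = (2*g)/g = 2)
B = -16 (B = (2 - 6)*4 = -4*4 = -16)
((1/(-4 + 13) + 1/(14 + 9)) - 2)*B = ((1/(-4 + 13) + 1/(14 + 9)) - 2)*(-16) = ((1/9 + 1/23) - 2)*(-16) = (32/207 - 2)*(-16) = -382/207*(-16) = 6112/207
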